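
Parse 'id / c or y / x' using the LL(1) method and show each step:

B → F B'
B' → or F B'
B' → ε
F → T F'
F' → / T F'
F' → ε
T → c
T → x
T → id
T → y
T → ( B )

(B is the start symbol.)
Stack is shown with the top on the left.

Stack        Input              Action
--------------------------------------
B $          id / c or y / x $  output B → F B'
F B' $       id / c or y / x $  output F → T F'
T F' B' $    id / c or y / x $  output T → id
id F' B' $   id / c or y / x $  match 'id'
F' B' $      / c or y / x $     output F' → / T F'
/ T F' B' $  / c or y / x $     match '/'
T F' B' $    c or y / x $       output T → c
c F' B' $    c or y / x $       match 'c'
F' B' $      or y / x $         output F' → ε
B' $         or y / x $         output B' → or F B'
or F B' $    or y / x $         match 'or'
F B' $       y / x $            output F → T F'
T F' B' $    y / x $            output T → y
y F' B' $    y / x $            match 'y'
F' B' $      / x $              output F' → / T F'
/ T F' B' $  / x $              match '/'
T F' B' $    x $                output T → x
x F' B' $    x $                match 'x'
F' B' $      $                  output F' → ε
B' $         $                  output B' → ε
$            $                  accept

The string is accepted.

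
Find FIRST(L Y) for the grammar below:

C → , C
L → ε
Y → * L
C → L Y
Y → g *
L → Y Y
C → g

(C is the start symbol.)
{ '*', 'g' }

FIRST sets of the non-terminals involved (from the grammar, by fixed-point iteration):
  FIRST(L) = { '*', 'g', ε }
  FIRST(Y) = { '*', 'g' }

To compute FIRST(L Y), process the symbols left to right:
Symbol L is a non-terminal. Add FIRST(L) \ {ε} = { '*', 'g' }
L is nullable (ε ∈ FIRST(L)), continue to the next symbol.
Symbol Y is a non-terminal. Add FIRST(Y) \ {ε} = { '*', 'g' }
Y is not nullable (ε ∉ FIRST(Y)), so stop here.
FIRST(L Y) = { '*', 'g' }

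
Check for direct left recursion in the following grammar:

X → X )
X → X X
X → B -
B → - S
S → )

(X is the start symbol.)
X → X ): LEFT RECURSIVE (starts with X)
X → X X: LEFT RECURSIVE (starts with X)
X → B -: starts with B
B → - S: starts with '-'
S → ): starts with ')'

The grammar has direct left recursion on: X.

Answer: Yes, X is left-recursive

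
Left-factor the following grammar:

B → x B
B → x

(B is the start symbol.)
B → x B'
B' → B
B' → ε

Left-factoring transforms A → αβ₁ | αβ₂ into A → αA' and A' → β₁ | β₂
(α is the longest common prefix among the alternatives). Repeat until
no nonterminal has two alternatives with a common prefix.

Round 1: B has alternatives sharing prefix 'x'. Introduce B': B → x B'
  Add: B' → B
  Add: B' → ε

No remaining common prefixes — done.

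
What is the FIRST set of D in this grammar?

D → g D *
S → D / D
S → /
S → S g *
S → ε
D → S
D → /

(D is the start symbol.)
{ '/', 'g', ε }

FIRST sets of the other non-terminals involved (by the same procedure, iterated to a fixed point):
  FIRST(S) = { '/', 'g', ε }

From D → g D *:
  - g is a terminal: add 'g' and stop
From D → S:
  - S is a non-terminal: add FIRST(S) \ {ε} = { '/', 'g' }
    S is nullable and nothing follows, so the whole right-hand side can vanish: ε ∈ FIRST(D)
From D → /:
  - '/' is a terminal: add '/' and stop

Collecting: FIRST(D) = { '/', 'g', ε }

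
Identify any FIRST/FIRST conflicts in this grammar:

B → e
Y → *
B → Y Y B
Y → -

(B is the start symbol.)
A FIRST/FIRST conflict occurs when two productions N → α and N → β for the same non-terminal have FIRST(α) ∩ FIRST(β) ≠ ∅ (with ε ∈ FIRST of a nullable right-hand side, so two nullable alternatives also conflict).

FIRST sets of the non-terminals at (or reachable through a nullable prefix from) the front of some alternative:
  FIRST(Y) = { '*', '-' }

Productions for B:
  B → e: FIRST = { 'e' }
  B → Y Y B: FIRST = { '*', '-' }
Productions for Y:
  Y → *: FIRST = { '*' }
  Y → -: FIRST = { '-' }

All alternatives of each non-terminal have pairwise disjoint FIRST sets.

Answer: No FIRST/FIRST conflicts.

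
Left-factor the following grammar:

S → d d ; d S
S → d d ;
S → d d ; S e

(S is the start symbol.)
S → d d ; S'
S' → d S
S' → ε
S' → S e

Left-factoring transforms A → αβ₁ | αβ₂ into A → αA' and A' → β₁ | β₂
(α is the longest common prefix among the alternatives). Repeat until
no nonterminal has two alternatives with a common prefix.

Round 1: S has alternatives sharing prefix 'd d ;'. Introduce S': S → d d ; S'
  Add: S' → d S
  Add: S' → ε
  Add: S' → S e

No remaining common prefixes — done.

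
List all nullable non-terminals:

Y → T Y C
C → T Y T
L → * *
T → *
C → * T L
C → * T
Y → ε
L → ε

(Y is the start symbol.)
ε-productions: Y → ε, L → ε
So Y, L are immediately nullable.
No further non-terminal can be added: every production for the remaining non-terminals contains a terminal or a non-nullable non-terminal.
Nullable = { 'L', 'Y' }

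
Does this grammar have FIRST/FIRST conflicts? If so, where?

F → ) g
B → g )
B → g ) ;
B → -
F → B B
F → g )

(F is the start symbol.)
Yes. F → B B / F → g ')' on { 'g' }; B → g ')' / B → g ')' ';' on { 'g' }

A FIRST/FIRST conflict occurs when two productions N → α and N → β for the same non-terminal have FIRST(α) ∩ FIRST(β) ≠ ∅ (with ε ∈ FIRST of a nullable right-hand side, so two nullable alternatives also conflict).

FIRST sets of the non-terminals at (or reachable through a nullable prefix from) the front of some alternative:
  FIRST(B) = { '-', 'g' }

Productions for F:
  F → ) g: FIRST = { ')' }
  F → B B: FIRST = { '-', 'g' }
  F → g ): FIRST = { 'g' }
Productions for B:
  B → g ): FIRST = { 'g' }
  B → g ) ;: FIRST = { 'g' }
  B → -: FIRST = { '-' }

Conflict for F: F → B B and F → g )
  Overlap: { 'g' }
Conflict for B: B → g ) and B → g ) ;
  Overlap: { 'g' }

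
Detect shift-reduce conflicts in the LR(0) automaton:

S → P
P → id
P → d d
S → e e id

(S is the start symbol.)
No shift-reduce conflicts

Augment with S' → S and build the canonical LR(0) collection (I0 = CLOSURE({[S' → . S]}), then GOTO on every symbol after a dot until no new states appear). It has 9 states:
  I0: { [P → . d d], [P → . id], [S → . P], [S → . e e id], [S' → . S] }  — shift
  I1: { [S → P .] }  — reduce
  I2: { [S' → S .] }  — accept
  I3: { [P → d . d] }  — shift
  I4: { [S → e . e id] }  — shift
  I5: { [P → id .] }  — reduce
  I6: { [S → e e . id] }  — shift
  I7: { [S → e e id .] }  — reduce
  I8: { [P → d d .] }  — reduce

No state contains both a complete item and a shift item.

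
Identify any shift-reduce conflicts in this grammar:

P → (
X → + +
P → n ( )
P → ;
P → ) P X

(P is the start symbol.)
No shift-reduce conflicts

A shift-reduce conflict occurs when an LR(0) state has both:
  - a complete (reduce) item [A → α .] (dot at the end), and
  - a shift item [B → β . c γ] (dot before a terminal).

Augment with P' → P and build the canonical LR(0) collection (I0 = CLOSURE({[P' → . P]}), then GOTO on every symbol after a dot until no new states appear). It has 12 states:
  I0: { [P → . (], [P → . ) P X], [P → . ;], [P → . n ( )], [P' → . P] }  — shift
  I1: { [P → ( .] }  — reduce
  I2: { [P → ) . P X], [P → . (], [P → . ) P X], [P → . ;], [P → . n ( )] }  — shift
  I3: { [P → ; .] }  — reduce
  I4: { [P' → P .] }  — accept
  I5: { [P → n . ( )] }  — shift
  I6: { [P → n ( . )] }  — shift
  I7: { [P → n ( ) .] }  — reduce
  I8: { [P → ) P . X], [X → . + +] }  — shift
  I9: { [X → + . +] }  — shift
  I10: { [P → ) P X .] }  — reduce
  I11: { [X → + + .] }  — reduce

No state contains both a complete item and a shift item.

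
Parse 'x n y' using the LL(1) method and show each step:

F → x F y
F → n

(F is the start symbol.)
LL(1) parsing maintains a stack (initially the start symbol over $) and the input. At each step: if the stack top is a terminal, match it against the current input token; if it is a non-terminal N, replace it with the RHS of M[N, lookahead] (the unique production whose predict set contains the lookahead).

Stack is shown with the top on the left.

Stack    Input    Action
------------------------
F $      x n y $  output F → x F y
x F y $  x n y $  match 'x'
F y $    n y $    output F → n
n y $    n y $    match 'n'
y $      y $      match 'y'
$        $        accept

The string is accepted.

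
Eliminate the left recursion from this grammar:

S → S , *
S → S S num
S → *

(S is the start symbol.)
S → * S'
S' → , * S'
S' → S num S'
S' → ε

S is directly left-recursive. The standard transformation for
  A → A α₁ | ... | A α_m | β₁ | ... | β_n
is
  A  → β₁ A' | ... | β_n A'
  A' → α₁ A' | ... | α_m A' | ε

S → * becomes S → * S'
S → S , * becomes S' → , * S'
S → S S num becomes S' → S num S'
Add S' → ε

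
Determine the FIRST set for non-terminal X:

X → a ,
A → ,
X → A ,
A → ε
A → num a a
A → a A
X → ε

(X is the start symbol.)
{ ',', 'a', 'num', ε }

FIRST sets of the other non-terminals involved (by the same procedure, iterated to a fixed point):
  FIRST(A) = { ',', 'a', 'num', ε }

From X → a ,:
  - a is a terminal: add 'a' and stop
From X → A ,:
  - A is a non-terminal: add FIRST(A) \ {ε} = { ',', 'a', 'num' }
    A is nullable, so continue to the next symbol
  - ',' is a terminal: add ',' and stop
From X → ε:
  - ε-production, so ε ∈ FIRST(X)

Collecting: FIRST(X) = { ',', 'a', 'num', ε }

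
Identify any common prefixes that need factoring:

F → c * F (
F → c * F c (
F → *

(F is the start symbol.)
Yes, F has productions with common prefix 'c * F'

Left-factoring is needed when two productions for the same non-terminal
share a common prefix on the right-hand side.

Productions for F:
  F → c * F (
  F → c * F c (
  F → *

Found common prefix 'c * F' in productions for F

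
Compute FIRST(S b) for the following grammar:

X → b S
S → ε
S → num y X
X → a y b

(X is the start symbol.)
FIRST sets of the non-terminals involved (from the grammar, by fixed-point iteration):
  FIRST(S) = { 'num', ε }

To compute FIRST(S b), process the symbols left to right:
Symbol S is a non-terminal. Add FIRST(S) \ {ε} = { 'num' }
S is nullable (ε ∈ FIRST(S)), continue to the next symbol.
Symbol b is a terminal. Add 'b' and stop.
FIRST(S b) = { 'b', 'num' }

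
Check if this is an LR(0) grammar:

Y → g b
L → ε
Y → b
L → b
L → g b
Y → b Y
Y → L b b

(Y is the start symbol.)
Augment with Y' → Y and build the canonical LR(0) collection (I0 = CLOSURE({[Y' → . Y]}), then GOTO on every symbol after a dot until no new states appear). It has 9 states:
  I0: { [L → . b], [L → . g b], [L → .], [Y → . L b b], [Y → . b Y], [Y → . b], [Y → . g b], [Y' → . Y] }  — shift, reduce
  I1: { [Y → L . b b] }  — shift
  I2: { [Y' → Y .] }  — accept
  I3: { [L → . b], [L → . g b], [L → .], [L → b .], [Y → . L b b], [Y → . b Y], [Y → . b], [Y → . g b], [Y → b . Y], [Y → b .] }  — shift, 3 reduces
  I4: { [L → g . b], [Y → g . b] }  — shift
  I5: { [L → g b .], [Y → g b .] }  — 2 reduces
  I6: { [Y → b Y .] }  — reduce
  I7: { [Y → L b . b] }  — shift
  I8: { [Y → L b b .] }  — reduce

Conflict in state I0:
  Shift-reduce conflict between [L → .] and [L → . b]
So the grammar is NOT LR(0).

Answer: No. Shift-reduce conflict between [L → .] and [L → . b]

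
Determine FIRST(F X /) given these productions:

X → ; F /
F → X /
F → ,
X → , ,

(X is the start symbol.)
{ ',', ';' }

FIRST sets of the non-terminals involved (from the grammar, by fixed-point iteration):
  FIRST(F) = { ',', ';' }

To compute FIRST(F X /), process the symbols left to right:
Symbol F is a non-terminal. Add FIRST(F) \ {ε} = { ',', ';' }
F is not nullable (ε ∉ FIRST(F)), so stop here.
FIRST(F X /) = { ',', ';' }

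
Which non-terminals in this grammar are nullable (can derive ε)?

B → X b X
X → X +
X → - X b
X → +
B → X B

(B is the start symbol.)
A non-terminal is nullable if it can derive ε (the empty string): either it has an ε-production, or it has a production whose right-hand side consists entirely of nullable non-terminals.

There are no ε-productions, so no non-terminal can derive ε.
No non-terminals are nullable.

Answer: None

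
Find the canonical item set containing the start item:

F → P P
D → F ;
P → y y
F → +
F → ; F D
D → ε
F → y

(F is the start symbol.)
First, augment the grammar with F' → F
I₀ = CLOSURE({ [F' → . F] }):
  [F' → . F] has the dot before F: add [F → . P P], [F → . +], [F → . ; F D], [F → . y]
  [F → . P P] has the dot before P: add [P → . y y]
No further items can be added.

I₀ = { [F → . +], [F → . ; F D], [F → . P P], [F → . y], [F' → . F], [P → . y y] }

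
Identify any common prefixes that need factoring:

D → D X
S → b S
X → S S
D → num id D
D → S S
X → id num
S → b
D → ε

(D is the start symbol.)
Left-factoring is needed when two productions for the same non-terminal
share a common prefix on the right-hand side.

Productions for D:
  D → D X
  D → num id D
  D → S S
  D → ε
Productions for S:
  S → b S
  S → b
Productions for X:
  X → S S
  X → id num

Found common prefix 'b' in productions for S

Answer: Yes, S has productions with common prefix 'b'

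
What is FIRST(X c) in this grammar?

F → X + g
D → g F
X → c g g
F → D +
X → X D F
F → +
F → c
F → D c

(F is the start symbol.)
{ 'c' }

FIRST sets of the non-terminals involved (from the grammar, by fixed-point iteration):
  FIRST(X) = { 'c' }

To compute FIRST(X c), process the symbols left to right:
Symbol X is a non-terminal. Add FIRST(X) \ {ε} = { 'c' }
X is not nullable (ε ∉ FIRST(X)), so stop here.
FIRST(X c) = { 'c' }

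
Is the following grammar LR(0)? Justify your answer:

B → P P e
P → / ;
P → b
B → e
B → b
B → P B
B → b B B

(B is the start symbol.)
No. Shift-reduce conflict between [B → b .] and [B → . b]

Augment with B' → B and build the canonical LR(0) collection (I0 = CLOSURE({[B' → . B]}), then GOTO on every symbol after a dot until no new states appear). It has 12 states:
  I0: { [B → . P B], [B → . P P e], [B → . b B B], [B → . b], [B → . e], [B' → . B], [P → . / ;], [P → . b] }  — shift
  I1: { [P → / . ;] }  — shift
  I2: { [B' → B .] }  — accept
  I3: { [B → . P B], [B → . P P e], [B → . b B B], [B → . b], [B → . e], [B → P . B], [B → P . P e], [P → . / ;], [P → . b] }  — shift
  I4: { [B → . P B], [B → . P P e], [B → . b B B], [B → . b], [B → . e], [B → b . B B], [B → b .], [P → . / ;], [P → . b], [P → b .] }  — shift, 2 reduces
  I5: { [B → e .] }  — reduce
  I6: { [B → . P B], [B → . P P e], [B → . b B B], [B → . b], [B → . e], [B → b B . B], [P → . / ;], [P → . b] }  — shift
  I7: { [B → b B B .] }  — reduce
  I8: { [B → P B .] }  — reduce
  I9: { [B → . P B], [B → . P P e], [B → . b B B], [B → . b], [B → . e], [B → P . B], [B → P . P e], [B → P P . e], [P → . / ;], [P → . b] }  — shift
  I10: { [B → P P e .], [B → e .] }  — 2 reduces
  I11: { [P → / ; .] }  — reduce

Conflict in state I4:
  Shift-reduce conflict between [B → b .] and [B → . b]
So the grammar is NOT LR(0).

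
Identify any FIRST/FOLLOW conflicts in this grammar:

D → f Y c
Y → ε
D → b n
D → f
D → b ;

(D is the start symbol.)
No FIRST/FOLLOW conflicts.

Nullable non-terminals: Y.
Y has a nullable alternative but only one production, so nothing to check.

D has no nullable alternative, so no FIRST/FOLLOW check is needed there.

No FIRST/FOLLOW conflicts found.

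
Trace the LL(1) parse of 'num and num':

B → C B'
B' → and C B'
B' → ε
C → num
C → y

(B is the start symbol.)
LL(1) parsing maintains a stack (initially the start symbol over $) and the input. At each step: if the stack top is a terminal, match it against the current input token; if it is a non-terminal N, replace it with the RHS of M[N, lookahead] (the unique production whose predict set contains the lookahead).

Stack is shown with the top on the left.

Stack       Input          Action
---------------------------------
B $         num and num $  output B → C B'
C B' $      num and num $  output C → num
num B' $    num and num $  match 'num'
B' $        and num $      output B' → and C B'
and C B' $  and num $      match 'and'
C B' $      num $          output C → num
num B' $    num $          match 'num'
B' $        $              output B' → ε
$           $              accept

The string is accepted.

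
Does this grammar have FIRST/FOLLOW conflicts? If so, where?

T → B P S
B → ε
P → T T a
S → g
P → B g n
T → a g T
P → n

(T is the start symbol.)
No FIRST/FOLLOW conflicts.

A FIRST/FOLLOW conflict occurs when a non-terminal N has a nullable alternative N → β (β ⇒* ε) and another alternative N → α with FIRST(α) ∩ FOLLOW(N) ≠ ∅: on such a lookahead the parser cannot decide between expanding α and letting N vanish via β.

Nullable non-terminals: B.
B has a nullable alternative but only one production, so nothing to check.

P, S, T have no nullable alternative, so no FIRST/FOLLOW check is needed there.

No FIRST/FOLLOW conflicts found.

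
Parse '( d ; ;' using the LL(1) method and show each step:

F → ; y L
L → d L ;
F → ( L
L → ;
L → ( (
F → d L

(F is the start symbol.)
Stack is shown with the top on the left.

Stack    Input      Action
--------------------------
F $      ( d ; ; $  output F → ( L
( L $    ( d ; ; $  match '('
L $      d ; ; $    output L → d L ;
d L ; $  d ; ; $    match 'd'
L ; $    ; ; $      output L → ;
; ; $    ; ; $      match ';'
; $      ; $        match ';'
$        $          accept

The string is accepted.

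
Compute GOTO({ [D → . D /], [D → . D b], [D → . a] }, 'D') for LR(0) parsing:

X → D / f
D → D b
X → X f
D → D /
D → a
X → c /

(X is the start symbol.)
GOTO(I, 'D') = CLOSURE({ [A → αX.β] : [A → α.Xβ] ∈ I, X = 'D' })

Items with dot before 'D', with the dot advanced:
  [D → . D /] → [D → D . /]
  [D → . D b] → [D → D . b]
Closure adds nothing (no advanced item has the dot before a non-terminal).

GOTO = { [D → D . /], [D → D . b] }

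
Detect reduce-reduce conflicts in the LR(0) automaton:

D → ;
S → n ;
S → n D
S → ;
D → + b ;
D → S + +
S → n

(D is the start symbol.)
Yes — I2: [D → ; .] vs [S → ; .]; I6: [D → ; .] vs [S → ; .]

A reduce-reduce conflict occurs when an LR(0) state has two complete items [A → α .] and [B → β .] — both call for a reduction, and with no lookahead the parser cannot choose between them.

Augment with D' → D and build the canonical LR(0) collection (I0 = CLOSURE({[D' → . D]}), then GOTO on every symbol after a dot until no new states appear). It has 12 states:
  I0: { [D → . + b ;], [D → . ;], [D → . S + +], [D' → . D], [S → . ;], [S → . n ;], [S → . n D], [S → . n] }  — shift
  I1: { [D → + . b ;] }  — shift
  I2: { [D → ; .], [S → ; .] }  — 2 reduces
  I3: { [D' → D .] }  — accept
  I4: { [D → S . + +] }  — shift
  I5: { [D → . + b ;], [D → . ;], [D → . S + +], [S → . ;], [S → . n ;], [S → . n D], [S → . n], [S → n . ;], [S → n . D], [S → n .] }  — shift, reduce
  I6: { [D → ; .], [S → ; .], [S → n ; .] }  — 3 reduces
  I7: { [S → n D .] }  — reduce
  I8: { [D → S + . +] }  — shift
  I9: { [D → S + + .] }  — reduce
  I10: { [D → + b . ;] }  — shift
  I11: { [D → + b ; .] }  — reduce

I2 contains complete items [D → ; .], [S → ; .] — reduce-reduce conflict.
I6 contains complete items [D → ; .], [S → ; .], [S → n ; .] — reduce-reduce conflict.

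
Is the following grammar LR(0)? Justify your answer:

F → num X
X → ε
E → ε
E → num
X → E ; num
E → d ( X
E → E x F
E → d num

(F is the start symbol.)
No. Shift-reduce conflict between [E → .] and [E → . d ( X]

A grammar is LR(0) if no state in the canonical LR(0) collection has:
  - both a shift item (dot before a terminal) and a complete item (shift-reduce conflict), or
  - two or more complete items (reduce-reduce conflict; the accept item [F' → F .] counts as a complete item here).

Augment with F' → F and build the canonical LR(0) collection (I0 = CLOSURE({[F' → . F]}), then GOTO on every symbol after a dot until no new states appear). It has 14 states:
  I0: { [F → . num X], [F' → . F] }  — shift
  I1: { [F' → F .] }  — accept
  I2: { [E → . E x F], [E → . d ( X], [E → . d num], [E → . num], [E → .], [F → num . X], [X → . E ; num], [X → .] }  — shift, 2 reduces
  I3: { [E → E . x F], [X → E . ; num] }  — shift
  I4: { [F → num X .] }  — reduce
  I5: { [E → d . ( X], [E → d . num] }  — shift
  I6: { [E → num .] }  — reduce
  I7: { [E → . E x F], [E → . d ( X], [E → . d num], [E → . num], [E → .], [E → d ( . X], [X → . E ; num], [X → .] }  — shift, 2 reduces
  I8: { [E → d num .] }  — reduce
  I9: { [E → d ( X .] }  — reduce
  I10: { [X → E ; . num] }  — shift
  I11: { [E → E x . F], [F → . num X] }  — shift
  I12: { [E → E x F .] }  — reduce
  I13: { [X → E ; num .] }  — reduce

Conflict in state I2:
  Shift-reduce conflict between [E → .] and [E → . d ( X]
So the grammar is NOT LR(0).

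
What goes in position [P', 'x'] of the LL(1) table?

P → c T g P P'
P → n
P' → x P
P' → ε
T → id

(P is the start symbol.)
P' → x P, P' → ε

To find M[P', 'x'], we find productions for P' where 'x' is in the predict set (PREDICT(N → α) = (FIRST(α) \ {ε}) ∪ (FOLLOW(N) if α ⇒* ε)).

Relevant sets:
  FOLLOW(P') = { $, 'x' }

P' → x P: PREDICT = { 'x' }
  'x' is in predict set, so this production goes in M[P', 'x']
P' → ε: PREDICT = { $, 'x' }
  'x' is in predict set, so this production goes in M[P', 'x']

M[P', 'x'] = P' → x P, P' → ε  (a multiply-defined cell — the grammar is not LL(1))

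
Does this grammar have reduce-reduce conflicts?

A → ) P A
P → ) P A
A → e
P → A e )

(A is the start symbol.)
Yes — I11: [A → ) P A .] vs [P → ) P A .]

Augment with A' → A and build the canonical LR(0) collection (I0 = CLOSURE({[A' → . A]}), then GOTO on every symbol after a dot until no new states appear). It has 12 states:
  I0: { [A → . ) P A], [A → . e], [A' → . A] }  — shift
  I1: { [A → ) . P A], [A → . ) P A], [A → . e], [P → . ) P A], [P → . A e )] }  — shift
  I2: { [A' → A .] }  — accept
  I3: { [A → e .] }  — reduce
  I4: { [A → ) . P A], [A → . ) P A], [A → . e], [P → ) . P A], [P → . ) P A], [P → . A e )] }  — shift
  I5: { [P → A . e )] }  — shift
  I6: { [A → ) P . A], [A → . ) P A], [A → . e] }  — shift
  I7: { [A → ) P A .] }  — reduce
  I8: { [P → A e . )] }  — shift
  I9: { [P → A e ) .] }  — reduce
  I10: { [A → ) P . A], [A → . ) P A], [A → . e], [P → ) P . A] }  — shift
  I11: { [A → ) P A .], [P → ) P A .] }  — 2 reduces

I11 contains complete items [A → ) P A .], [P → ) P A .] — reduce-reduce conflict.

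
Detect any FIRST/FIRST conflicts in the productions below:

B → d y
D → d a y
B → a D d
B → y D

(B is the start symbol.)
No FIRST/FIRST conflicts.

Productions for B:
  B → d y: FIRST = { 'd' }
  B → a D d: FIRST = { 'a' }
  B → y D: FIRST = { 'y' }
D has only one production, so no FIRST/FIRST conflict is possible there.

All alternatives of each non-terminal have pairwise disjoint FIRST sets.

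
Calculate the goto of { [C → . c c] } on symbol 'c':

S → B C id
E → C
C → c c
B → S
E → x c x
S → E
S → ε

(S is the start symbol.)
GOTO(I, 'c') = CLOSURE({ [A → αX.β] : [A → α.Xβ] ∈ I, X = 'c' })

Items with dot before 'c', with the dot advanced:
  [C → . c c] → [C → c . c]
Closure adds nothing (no advanced item has the dot before a non-terminal).

GOTO = { [C → c . c] }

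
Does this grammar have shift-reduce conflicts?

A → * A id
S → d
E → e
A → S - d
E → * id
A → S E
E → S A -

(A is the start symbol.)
Augment with A' → A and build the canonical LR(0) collection (I0 = CLOSURE({[A' → . A]}), then GOTO on every symbol after a dot until no new states appear). It has 16 states:
  I0: { [A → . * A id], [A → . S - d], [A → . S E], [A' → . A], [S → . d] }  — shift
  I1: { [A → * . A id], [A → . * A id], [A → . S - d], [A → . S E], [S → . d] }  — shift
  I2: { [A' → A .] }  — accept
  I3: { [A → S . - d], [A → S . E], [E → . * id], [E → . S A -], [E → . e], [S → . d] }  — shift
  I4: { [S → d .] }  — reduce
  I5: { [E → * . id] }  — shift
  I6: { [A → S - . d] }  — shift
  I7: { [A → S E .] }  — reduce
  I8: { [A → . * A id], [A → . S - d], [A → . S E], [E → S . A -], [S → . d] }  — shift
  I9: { [E → e .] }  — reduce
  I10: { [E → S A . -] }  — shift
  I11: { [E → S A - .] }  — reduce
  I12: { [A → S - d .] }  — reduce
  I13: { [E → * id .] }  — reduce
  I14: { [A → * A . id] }  — shift
  I15: { [A → * A id .] }  — reduce

No state contains both a complete item and a shift item.

Answer: No shift-reduce conflicts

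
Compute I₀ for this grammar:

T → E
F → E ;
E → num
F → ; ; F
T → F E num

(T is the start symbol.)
{ [E → . num], [F → . ; ; F], [F → . E ;], [T → . E], [T → . F E num], [T' → . T] }

First, augment the grammar with T' → T
I₀ = CLOSURE({ [T' → . T] }):
  [T' → . T] has the dot before T: add [T → . E], [T → . F E num]
  [T → . E] has the dot before E: add [E → . num]
  [T → . F E num] has the dot before F: add [F → . E ;], [F → . ; ; F]
No further items can be added.

I₀ = { [E → . num], [F → . ; ; F], [F → . E ;], [T → . E], [T → . F E num], [T' → . T] }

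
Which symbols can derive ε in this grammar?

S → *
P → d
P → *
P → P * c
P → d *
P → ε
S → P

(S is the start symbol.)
A non-terminal is nullable if it can derive ε (the empty string): either it has an ε-production, or it has a production whose right-hand side consists entirely of nullable non-terminals.

ε-productions: P → ε
So P is immediately nullable.
S → P: every symbol on the right is nullable, so S is nullable too.
Every non-terminal is now nullable.
Nullable = { 'P', 'S' }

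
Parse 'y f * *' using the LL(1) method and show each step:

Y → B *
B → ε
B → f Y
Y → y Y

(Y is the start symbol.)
LL(1) parsing maintains a stack (initially the start symbol over $) and the input. At each step: if the stack top is a terminal, match it against the current input token; if it is a non-terminal N, replace it with the RHS of M[N, lookahead] (the unique production whose predict set contains the lookahead).

Stack is shown with the top on the left.

Stack    Input      Action
--------------------------
Y $      y f * * $  output Y → y Y
y Y $    y f * * $  match 'y'
Y $      f * * $    output Y → B *
B * $    f * * $    output B → f Y
f Y * $  f * * $    match 'f'
Y * $    * * $      output Y → B *
B * * $  * * $      output B → ε
* * $    * * $      match '*'
* $      * $        match '*'
$        $          accept

The string is accepted.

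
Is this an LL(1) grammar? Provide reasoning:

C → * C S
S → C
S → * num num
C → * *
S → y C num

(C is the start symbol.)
A grammar is LL(1) if for each non-terminal N with multiple productions, the predict sets of those productions are pairwise disjoint, where PREDICT(N → α) = (FIRST(α) \ {ε}) ∪ (FOLLOW(N) if α ⇒* ε).

Relevant sets:
  FIRST(C) = { '*' }

For C:
  PREDICT(C → '*' C S) = { '*' }
  PREDICT(C → '*' '*') = { '*' }
For S:
  PREDICT(S → C) = { '*' }
  PREDICT(S → '*' num num) = { '*' }
  PREDICT(S → y C num) = { 'y' }

Conflict found: Predict set conflict for C: { '*' }
The grammar is NOT LL(1).

Answer: No. Predict set conflict for C: { '*' }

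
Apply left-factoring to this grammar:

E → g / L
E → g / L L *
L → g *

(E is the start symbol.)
Left-factoring transforms A → αβ₁ | αβ₂ into A → αA' and A' → β₁ | β₂
(α is the longest common prefix among the alternatives). Repeat until
no nonterminal has two alternatives with a common prefix.

Round 1: E has alternatives sharing prefix 'g / L'. Introduce E': E → g / L E'
  Add: E' → ε
  Add: E' → L *

No remaining common prefixes — done.

Resulting grammar:
E → g / L E'
E' → ε
E' → L *
L → g *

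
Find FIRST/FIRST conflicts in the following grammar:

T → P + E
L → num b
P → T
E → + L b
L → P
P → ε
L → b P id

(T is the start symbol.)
No FIRST/FIRST conflicts.

FIRST sets of the non-terminals at (or reachable through a nullable prefix from) the front of some alternative:
  FIRST(P) = { '+', ε }
  FIRST(T) = { '+' }

Productions for L:
  L → num b: FIRST = { 'num' }
  L → P: FIRST = { '+', ε }
  L → b P id: FIRST = { 'b' }
Productions for P:
  P → T: FIRST = { '+' }
  P → ε: FIRST = { ε }
T, E have only one production, so no FIRST/FIRST conflict is possible there.

All alternatives of each non-terminal have pairwise disjoint FIRST sets.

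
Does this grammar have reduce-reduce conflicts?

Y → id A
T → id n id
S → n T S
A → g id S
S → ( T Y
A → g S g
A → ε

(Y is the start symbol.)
Augment with Y' → Y and build the canonical LR(0) collection (I0 = CLOSURE({[Y' → . Y]}), then GOTO on every symbol after a dot until no new states appear). It has 18 states:
  I0: { [Y → . id A], [Y' → . Y] }  — shift
  I1: { [Y' → Y .] }  — accept
  I2: { [A → . g S g], [A → . g id S], [A → .], [Y → id . A] }  — shift, reduce
  I3: { [Y → id A .] }  — reduce
  I4: { [A → g . S g], [A → g . id S], [S → . ( T Y], [S → . n T S] }  — shift
  I5: { [S → ( . T Y], [T → . id n id] }  — shift
  I6: { [A → g S . g] }  — shift
  I7: { [A → g id . S], [S → . ( T Y], [S → . n T S] }  — shift
  I8: { [S → n . T S], [T → . id n id] }  — shift
  I9: { [S → . ( T Y], [S → . n T S], [S → n T . S] }  — shift
  I10: { [T → id . n id] }  — shift
  I11: { [T → id n . id] }  — shift
  I12: { [T → id n id .] }  — reduce
  I13: { [S → n T S .] }  — reduce
  I14: { [A → g id S .] }  — reduce
  I15: { [A → g S g .] }  — reduce
  I16: { [S → ( T . Y], [Y → . id A] }  — shift
  I17: { [S → ( T Y .] }  — reduce

No state contains more than one complete item.

Answer: No reduce-reduce conflicts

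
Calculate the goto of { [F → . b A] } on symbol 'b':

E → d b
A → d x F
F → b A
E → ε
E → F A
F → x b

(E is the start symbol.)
GOTO(I, 'b') = CLOSURE({ [A → αX.β] : [A → α.Xβ] ∈ I, X = 'b' })

Items with dot before 'b', with the dot advanced:
  [F → . b A] → [F → b . A]
Closure of the advanced items:
  [F → b . A] has the dot before A: add [A → . d x F]

GOTO = { [A → . d x F], [F → b . A] }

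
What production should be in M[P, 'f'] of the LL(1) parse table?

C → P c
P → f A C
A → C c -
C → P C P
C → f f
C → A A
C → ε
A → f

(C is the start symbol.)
To find M[P, 'f'], we find productions for P where 'f' is in the predict set (PREDICT(N → α) = (FIRST(α) \ {ε}) ∪ (FOLLOW(N) if α ⇒* ε)).

P → f A C: PREDICT = { 'f' }
  'f' is in predict set, so this production goes in M[P, 'f']

M[P, 'f'] = P → f A C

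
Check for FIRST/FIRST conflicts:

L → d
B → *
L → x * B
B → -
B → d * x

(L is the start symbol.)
No FIRST/FIRST conflicts.

A FIRST/FIRST conflict occurs when two productions N → α and N → β for the same non-terminal have FIRST(α) ∩ FIRST(β) ≠ ∅ (with ε ∈ FIRST of a nullable right-hand side, so two nullable alternatives also conflict).

Productions for L:
  L → d: FIRST = { 'd' }
  L → x * B: FIRST = { 'x' }
Productions for B:
  B → *: FIRST = { '*' }
  B → -: FIRST = { '-' }
  B → d * x: FIRST = { 'd' }

All alternatives of each non-terminal have pairwise disjoint FIRST sets.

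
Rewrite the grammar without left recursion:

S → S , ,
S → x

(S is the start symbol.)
S → x S'
S' → , , S'
S' → ε

S is directly left-recursive. The standard transformation for
  A → A α₁ | ... | A α_m | β₁ | ... | β_n
is
  A  → β₁ A' | ... | β_n A'
  A' → α₁ A' | ... | α_m A' | ε

S → x becomes S → x S'
S → S , , becomes S' → , , S'
Add S' → ε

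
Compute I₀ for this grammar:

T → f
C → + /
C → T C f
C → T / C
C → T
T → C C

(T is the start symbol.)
{ [C → . + /], [C → . T / C], [C → . T C f], [C → . T], [T → . C C], [T → . f], [T' → . T] }

First, augment the grammar with T' → T
I₀ = CLOSURE({ [T' → . T] }):
  [T' → . T] has the dot before T: add [T → . f], [T → . C C]
  [T → . C C] has the dot before C: add [C → . + /], [C → . T C f], [C → . T / C], [C → . T]
No further items can be added.

I₀ = { [C → . + /], [C → . T / C], [C → . T C f], [C → . T], [T → . C C], [T → . f], [T' → . T] }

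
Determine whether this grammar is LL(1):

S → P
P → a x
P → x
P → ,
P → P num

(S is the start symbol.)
No. Predict set conflict for P: { 'a' }

A grammar is LL(1) if for each non-terminal N with multiple productions, the predict sets of those productions are pairwise disjoint, where PREDICT(N → α) = (FIRST(α) \ {ε}) ∪ (FOLLOW(N) if α ⇒* ε).

Relevant sets:
  FIRST(P) = { ',', 'a', 'x' }

For P:
  PREDICT(P → a x) = { 'a' }
  PREDICT(P → x) = { 'x' }
  PREDICT(P → ',') = { ',' }
  PREDICT(P → P num) = { ',', 'a', 'x' }
S has a single production, so nothing to check there.

Conflict found: Predict set conflict for P: { 'a' }
The grammar is NOT LL(1).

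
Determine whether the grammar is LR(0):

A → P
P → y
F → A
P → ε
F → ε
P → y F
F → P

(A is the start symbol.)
No. Shift-reduce conflict between [P → .] and [P → . y]

Augment with A' → A and build the canonical LR(0) collection (I0 = CLOSURE({[A' → . A]}), then GOTO on every symbol after a dot until no new states appear). It has 7 states:
  I0: { [A → . P], [A' → . A], [P → . y F], [P → . y], [P → .] }  — shift, reduce
  I1: { [A' → A .] }  — accept
  I2: { [A → P .] }  — reduce
  I3: { [A → . P], [F → . A], [F → . P], [F → .], [P → . y F], [P → . y], [P → .], [P → y . F], [P → y .] }  — shift, 3 reduces
  I4: { [F → A .] }  — reduce
  I5: { [P → y F .] }  — reduce
  I6: { [A → P .], [F → P .] }  — 2 reduces

Conflict in state I0:
  Shift-reduce conflict between [P → .] and [P → . y]
So the grammar is NOT LR(0).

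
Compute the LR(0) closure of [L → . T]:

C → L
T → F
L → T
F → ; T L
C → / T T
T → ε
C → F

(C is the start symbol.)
Start with: [L → . T]
  [L → . T] has the dot before T: add [T → . F], [T → .]
  [T → . F] has the dot before F: add [F → . ; T L]
No further items can be added.

CLOSURE = { [F → . ; T L], [L → . T], [T → . F], [T → .] }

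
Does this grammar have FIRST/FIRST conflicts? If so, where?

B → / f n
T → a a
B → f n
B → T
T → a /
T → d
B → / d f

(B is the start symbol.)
FIRST sets of the non-terminals at (or reachable through a nullable prefix from) the front of some alternative:
  FIRST(T) = { 'a', 'd' }

Productions for B:
  B → / f n: FIRST = { '/' }
  B → f n: FIRST = { 'f' }
  B → T: FIRST = { 'a', 'd' }
  B → / d f: FIRST = { '/' }
Productions for T:
  T → a a: FIRST = { 'a' }
  T → a /: FIRST = { 'a' }
  T → d: FIRST = { 'd' }

Conflict for B: B → / f n and B → / d f
  Overlap: { '/' }
Conflict for T: T → a a and T → a /
  Overlap: { 'a' }

Answer: Yes. B → '/' f n / B → '/' d f on { '/' }; T → a a / T → a '/' on { 'a' }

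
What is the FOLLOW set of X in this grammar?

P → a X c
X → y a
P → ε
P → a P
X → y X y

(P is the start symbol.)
In P → a X c: X is followed by c, add FIRST(c) \ {ε} = { 'c' }
In X → y X y: X is followed by y, add FIRST(y) \ {ε} = { 'y' }

Taking the union: FOLLOW(X) = { 'c', 'y' }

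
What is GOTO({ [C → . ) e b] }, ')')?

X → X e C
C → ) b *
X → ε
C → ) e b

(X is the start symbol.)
GOTO(I, ')') = CLOSURE({ [A → αX.β] : [A → α.Xβ] ∈ I, X = ')' })

Items with dot before ')', with the dot advanced:
  [C → . ) e b] → [C → ) . e b]
Closure adds nothing (no advanced item has the dot before a non-terminal).

GOTO = { [C → ) . e b] }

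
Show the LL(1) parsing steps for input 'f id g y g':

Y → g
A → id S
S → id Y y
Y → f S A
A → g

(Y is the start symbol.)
LL(1) parsing maintains a stack (initially the start symbol over $) and the input. At each step: if the stack top is a terminal, match it against the current input token; if it is a non-terminal N, replace it with the RHS of M[N, lookahead] (the unique production whose predict set contains the lookahead).

Stack is shown with the top on the left.

Stack       Input         Action
--------------------------------
Y $         f id g y g $  output Y → f S A
f S A $     f id g y g $  match 'f'
S A $       id g y g $    output S → id Y y
id Y y A $  id g y g $    match 'id'
Y y A $     g y g $       output Y → g
g y A $     g y g $       match 'g'
y A $       y g $         match 'y'
A $         g $           output A → g
g $         g $           match 'g'
$           $             accept

The string is accepted.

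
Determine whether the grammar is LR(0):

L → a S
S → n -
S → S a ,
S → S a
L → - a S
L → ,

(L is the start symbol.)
No. Shift-reduce conflict between [L → a S .] and [S → S . a]

A grammar is LR(0) if no state in the canonical LR(0) collection has:
  - both a shift item (dot before a terminal) and a complete item (shift-reduce conflict), or
  - two or more complete items (reduce-reduce conflict; the accept item [L' → L .] counts as a complete item here).

Augment with L' → L and build the canonical LR(0) collection (I0 = CLOSURE({[L' → . L]}), then GOTO on every symbol after a dot until no new states appear). It has 12 states:
  I0: { [L → . ,], [L → . - a S], [L → . a S], [L' → . L] }  — shift
  I1: { [L → , .] }  — reduce
  I2: { [L → - . a S] }  — shift
  I3: { [L' → L .] }  — accept
  I4: { [L → a . S], [S → . S a ,], [S → . S a], [S → . n -] }  — shift
  I5: { [L → a S .], [S → S . a ,], [S → S . a] }  — shift, reduce
  I6: { [S → n . -] }  — shift
  I7: { [S → n - .] }  — reduce
  I8: { [S → S a . ,], [S → S a .] }  — shift, reduce
  I9: { [S → S a , .] }  — reduce
  I10: { [L → - a . S], [S → . S a ,], [S → . S a], [S → . n -] }  — shift
  I11: { [L → - a S .], [S → S . a ,], [S → S . a] }  — shift, reduce

Conflict in state I5:
  Shift-reduce conflict between [L → a S .] and [S → S . a]
So the grammar is NOT LR(0).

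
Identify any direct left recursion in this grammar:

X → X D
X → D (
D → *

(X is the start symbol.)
X → X D: LEFT RECURSIVE (starts with X)
X → D (: starts with D
D → *: starts with '*'

The grammar has direct left recursion on: X.

Answer: Yes, X is left-recursive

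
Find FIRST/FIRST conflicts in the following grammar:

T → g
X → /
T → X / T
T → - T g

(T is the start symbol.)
A FIRST/FIRST conflict occurs when two productions N → α and N → β for the same non-terminal have FIRST(α) ∩ FIRST(β) ≠ ∅ (with ε ∈ FIRST of a nullable right-hand side, so two nullable alternatives also conflict).

FIRST sets of the non-terminals at (or reachable through a nullable prefix from) the front of some alternative:
  FIRST(X) = { '/' }

Productions for T:
  T → g: FIRST = { 'g' }
  T → X / T: FIRST = { '/' }
  T → - T g: FIRST = { '-' }
X has only one production, so no FIRST/FIRST conflict is possible there.

All alternatives of each non-terminal have pairwise disjoint FIRST sets.

Answer: No FIRST/FIRST conflicts.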